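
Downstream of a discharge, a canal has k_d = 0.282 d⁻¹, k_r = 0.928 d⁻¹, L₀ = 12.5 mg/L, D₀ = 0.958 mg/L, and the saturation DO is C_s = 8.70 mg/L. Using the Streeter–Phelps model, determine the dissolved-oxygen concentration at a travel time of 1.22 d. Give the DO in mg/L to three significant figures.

DO ≈ 6.28 mg/L

k_d L₀/(k_r−k_d) = 0.282×12.5/(0.928−0.282) = 3.525/0.6460 = 5.457 mg/L.
e^(−k_d t) = e^(−0.282×1.220) = 0.7089; e^(−k_r t) = e^(−0.928×1.220) = 0.3223.
D = 5.457 × (0.7089 − 0.3223) + 0.958 × 0.3223 = 2.109 + 0.3088 = 2.418 mg/L.
DO = C_s − D = 8.70 − 2.418 = 6.282 mg/L.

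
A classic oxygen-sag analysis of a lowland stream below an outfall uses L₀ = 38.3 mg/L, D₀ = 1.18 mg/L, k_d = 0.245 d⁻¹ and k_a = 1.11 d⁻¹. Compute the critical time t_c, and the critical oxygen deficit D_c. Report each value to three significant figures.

With k_a/k_d = 4.531 and 1 − D₀(k_a−k_d)/(k_d L₀) = 0.8912,
t_c = ln(4.531 × 0.8912) / (1.11 − 0.245) = ln(4.038) / 0.8650 = 1.396/0.8650 = 1.614 d.
L(t_c) = L₀ e^(−k_d t_c) = 38.3 × 0.6735 = 25.79 mg/L, and at the critical point k_a D_c = k_d L, so D_c = (0.245/1.11) × 25.79 = 5.693 mg/L.

t_c ≈ 1.61 d; D_c ≈ 5.69 mg/L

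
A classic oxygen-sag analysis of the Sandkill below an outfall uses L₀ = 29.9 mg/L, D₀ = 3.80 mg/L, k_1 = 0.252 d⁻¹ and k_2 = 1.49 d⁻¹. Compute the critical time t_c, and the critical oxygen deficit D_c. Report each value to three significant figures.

t_c = [1/(k_2−k_1)] ln[(k_2/k_1)(1 − D₀(k_2−k_1)/(k_1 L₀))]
= [1/(1.49−0.252)] ln[(1.49/0.252)(1 − 3.80×1.238/(0.252×29.9))]
= (1/1.238) ln[5.913 × 0.3756] = 0.8078 × ln(2.221) = 0.8078 × 0.7980 = 0.6446 d.
L(t_c) = L₀ e^(−k_1 t_c) = 29.9 × 0.8501 = 25.42 mg/L, and at the critical point k_2 D_c = k_1 L, so D_c = (0.252/1.49) × 25.42 = 4.299 mg/L.

t_c ≈ 0.645 d; D_c ≈ 4.30 mg/L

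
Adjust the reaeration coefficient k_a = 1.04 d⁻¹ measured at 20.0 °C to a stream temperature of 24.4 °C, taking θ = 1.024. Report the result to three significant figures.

k_a(T₂) = k_a(T₁) · θ^(T₂−T₁) = 1.04 × 1.024^(24.4−20.0)
= 1.04 × 1.024^4.40 = 1.04 × 1.110 = 1.154 d⁻¹.

k_a ≈ 1.15 d⁻¹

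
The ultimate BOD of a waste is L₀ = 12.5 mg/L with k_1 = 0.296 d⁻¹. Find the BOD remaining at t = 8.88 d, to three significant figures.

L_t = L₀ e^(−k_1 t) = 12.5 × e^(−0.296×8.88) = 12.5 × 0.07219 = 0.9024 mg/L.

L ≈ 0.902 mg/L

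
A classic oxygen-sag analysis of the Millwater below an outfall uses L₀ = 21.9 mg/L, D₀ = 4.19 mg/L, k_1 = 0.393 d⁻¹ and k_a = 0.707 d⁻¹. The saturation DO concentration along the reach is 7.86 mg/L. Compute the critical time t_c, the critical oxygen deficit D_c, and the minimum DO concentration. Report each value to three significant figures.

At the critical point dD/dt = 0, so k_1 L₀ e^(−k_1 t) = k_a D. Substituting D(t) from the Streeter–Phelps equation and solving for t gives
t_c = ln[(k_a/k_1)(1 − D₀(k_a−k_1)/(k_1 L₀))] / (k_a−k_1).
Here k_a−k_1 = 0.3140 d⁻¹ and 1 − D₀(k_a−k_1)/(k_1 L₀) = 1 − 4.19×0.3140/(0.393×21.9) = 0.8471, so
t_c = ln(1.799 × 0.8471) / 0.3140 = 0.4213 / 0.3140 = 1.342 d.
L(t_c) = L₀ e^(−k_1 t_c) = 21.9 × 0.5902 = 12.92 mg/L, and at the critical point k_a D_c = k_1 L, so D_c = (0.393/0.707) × 12.92 = 7.185 mg/L.
Minimum DO = C_s − D_c = 7.86 − 7.185 = 0.6754 mg/L.

t_c ≈ 1.34 d; D_c ≈ 7.18 mg/L; min DO ≈ 0.675 mg/L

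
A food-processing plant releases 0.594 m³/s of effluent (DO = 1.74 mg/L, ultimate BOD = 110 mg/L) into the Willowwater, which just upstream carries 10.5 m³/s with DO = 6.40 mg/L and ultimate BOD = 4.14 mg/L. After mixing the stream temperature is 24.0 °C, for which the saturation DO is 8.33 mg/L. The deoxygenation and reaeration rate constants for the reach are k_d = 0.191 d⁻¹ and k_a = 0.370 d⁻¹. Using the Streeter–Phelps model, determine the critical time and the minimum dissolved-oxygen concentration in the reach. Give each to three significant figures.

t_c ≈ 2.39 d; minimum DO ≈ 5.12 mg/L

Mixed DO = (10.5×6.40 + 0.594×1.74)/(10.5+0.594) = 68.23/11.09 = 6.150 mg/L.
Mixed L₀ = (10.5×4.14 + 0.594×110)/(11.09) = 108.8/11.09 = 9.808 mg/L.
Initial deficit D₀ = C_s − DO₀ = 8.33 − 6.150 = 2.180 mg/L.
t_c = (1/0.1790) ln[(0.370/0.191)(1 − 2.180×0.1790/(0.191×9.808))] = 5.587 × ln(1.534) = 2.389 d.
D_c = (0.191/0.370) × 9.808 × e^(−0.191×2.389) = 0.5162 × 9.808 × 0.6336 = 3.208 mg/L.
Minimum DO = 8.33 − 3.208 = 5.122 mg/L.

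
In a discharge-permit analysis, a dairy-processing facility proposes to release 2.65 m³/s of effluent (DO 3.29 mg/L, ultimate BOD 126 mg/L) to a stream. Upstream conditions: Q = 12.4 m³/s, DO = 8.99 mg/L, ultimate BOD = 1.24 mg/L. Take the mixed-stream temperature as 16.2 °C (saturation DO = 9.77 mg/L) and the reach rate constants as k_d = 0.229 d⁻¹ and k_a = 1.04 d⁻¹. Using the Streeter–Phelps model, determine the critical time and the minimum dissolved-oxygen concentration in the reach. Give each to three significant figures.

Mixed DO = (12.4×8.99 + 2.65×3.29)/(12.4+2.65) = 120.2/15.05 = 7.986 mg/L.
Mixed L₀ = (12.4×1.24 + 2.65×126)/(15.05) = 349.3/15.05 = 23.21 mg/L.
Initial deficit D₀ = C_s − DO₀ = 9.77 − 7.986 = 1.784 mg/L.
t_c = (1/0.8110) ln[(1.04/0.229)(1 − 1.784×0.8110/(0.229×23.21))] = 1.233 × ln(3.305) = 1.474 d.
D_c = (0.229/1.04) × 23.21 × e^(−0.229×1.474) = 0.2202 × 23.21 × 0.7135 = 3.646 mg/L.
Minimum DO = 9.77 − 3.646 = 6.124 mg/L.

t_c ≈ 1.47 d; minimum DO ≈ 6.12 mg/L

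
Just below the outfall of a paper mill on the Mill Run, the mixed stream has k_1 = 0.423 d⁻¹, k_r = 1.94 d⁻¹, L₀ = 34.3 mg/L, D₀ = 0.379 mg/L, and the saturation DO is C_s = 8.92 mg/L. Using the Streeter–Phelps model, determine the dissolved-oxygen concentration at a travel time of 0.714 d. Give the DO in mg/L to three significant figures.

k_1 L₀/(k_r−k_1) = 0.423×34.3/(1.94−0.423) = 14.51/1.517 = 9.564 mg/L.
e^(−k_1 t) = e^(−0.423×0.7140) = 0.7393; e^(−k_r t) = e^(−1.94×0.7140) = 0.2503.
D = 9.564 × (0.7393 − 0.2503) + 0.379 × 0.2503 = 4.677 + 0.09486 = 4.772 mg/L.
DO = C_s − D = 8.92 − 4.772 = 4.148 mg/L.

DO ≈ 4.15 mg/L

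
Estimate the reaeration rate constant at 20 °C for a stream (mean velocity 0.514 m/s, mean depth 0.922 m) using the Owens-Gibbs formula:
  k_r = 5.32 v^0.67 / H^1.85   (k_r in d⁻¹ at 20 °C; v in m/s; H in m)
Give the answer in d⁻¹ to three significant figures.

k_r ≈ 3.96 d⁻¹

k_r = 5.32 × 0.514^0.67 / 0.922^1.85 = 5.32 × 0.6402 / 0.8605 = 3.958 d⁻¹.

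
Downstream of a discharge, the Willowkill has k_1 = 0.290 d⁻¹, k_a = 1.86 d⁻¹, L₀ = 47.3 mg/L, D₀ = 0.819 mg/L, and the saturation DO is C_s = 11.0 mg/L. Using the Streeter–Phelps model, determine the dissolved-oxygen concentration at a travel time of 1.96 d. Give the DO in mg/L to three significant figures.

k_1 L₀/(k_a−k_1) = 0.290×47.3/(1.86−0.290) = 13.72/1.570 = 8.737 mg/L.
e^(−k_1 t) = e^(−0.290×1.960) = 0.5664; e^(−k_a t) = e^(−1.86×1.960) = 0.02611.
D = 8.737 × (0.5664 − 0.02611) + 0.819 × 0.02611 = 4.721 + 0.02138 = 4.742 mg/L.
DO = C_s − D = 11.0 − 4.742 = 6.258 mg/L.

DO ≈ 6.26 mg/L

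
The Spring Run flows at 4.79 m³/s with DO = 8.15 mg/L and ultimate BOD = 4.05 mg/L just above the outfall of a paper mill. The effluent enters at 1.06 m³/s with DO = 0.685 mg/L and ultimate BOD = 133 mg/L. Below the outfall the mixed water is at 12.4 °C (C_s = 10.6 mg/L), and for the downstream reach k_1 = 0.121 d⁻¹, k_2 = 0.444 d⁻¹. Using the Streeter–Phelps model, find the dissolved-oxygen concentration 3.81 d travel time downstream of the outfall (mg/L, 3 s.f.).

Mixed DO = (4.79×8.15 + 1.06×0.685)/(4.79+1.06) = 39.76/5.850 = 6.797 mg/L.
Mixed L₀ = (4.79×4.05 + 1.06×133)/(5.850) = 160.4/5.850 = 27.42 mg/L.
Initial deficit D₀ = C_s − DO₀ = 10.6 − 6.797 = 3.803 mg/L.
D(3.81) = [0.121×27.42/(0.444−0.121)](e^(−0.121×3.81) − e^(−0.444×3.81)) + 3.803 e^(−0.444×3.81)
= 10.27 × (0.6306 − 0.1842) + 3.803 × 0.1842 = 5.285 mg/L.
DO = 10.6 − 5.285 = 5.315 mg/L.

DO ≈ 5.31 mg/L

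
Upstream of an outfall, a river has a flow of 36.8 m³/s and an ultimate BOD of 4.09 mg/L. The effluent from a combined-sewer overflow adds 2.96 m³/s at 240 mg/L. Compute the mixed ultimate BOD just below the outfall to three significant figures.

Flow-weighted mixing: C = (Q_r C_r + Q_w C_w)/(Q_r + Q_w)
= (36.8×4.09 + 2.96×240)/(36.8 + 2.96) = 860.9/39.76 = 21.65 mg/L.

21.7 mg/L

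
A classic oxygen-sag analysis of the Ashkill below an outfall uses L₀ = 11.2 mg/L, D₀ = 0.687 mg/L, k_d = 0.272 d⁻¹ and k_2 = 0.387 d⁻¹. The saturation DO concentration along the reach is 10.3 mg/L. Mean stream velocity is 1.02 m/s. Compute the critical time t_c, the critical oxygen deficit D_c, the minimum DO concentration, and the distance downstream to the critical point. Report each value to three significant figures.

t_c ≈ 2.84 d; D_c ≈ 3.64 mg/L; min DO ≈ 6.66 mg/L; x_c ≈ 250 km

t_c = [1/(k_2−k_d)] ln[(k_2/k_d)(1 − D₀(k_2−k_d)/(k_d L₀))]
= [1/(0.387−0.272)] ln[(0.387/0.272)(1 − 0.687×0.1150/(0.272×11.2))]
= (1/0.1150) ln[1.423 × 0.9741] = 8.696 × ln(1.386) = 8.696 × 0.3263 = 2.838 d.
L(t_c) = L₀ e^(−k_d t_c) = 11.2 × 0.4621 = 5.176 mg/L, and at the critical point k_2 D_c = k_d L, so D_c = (0.272/0.387) × 5.176 = 3.638 mg/L.
Minimum DO = C_s − D_c = 10.3 − 3.638 = 6.662 mg/L.
x_c = v t_c = 1.02 m/s × 2.838 d × 86400 s/d = 250100 m ≈ 250 km.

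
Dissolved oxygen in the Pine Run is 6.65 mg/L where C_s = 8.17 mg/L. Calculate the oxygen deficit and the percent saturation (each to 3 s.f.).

D ≈ 1.52 mg/L; 81.4 % saturation

D = C_s − C = 8.17 − 6.65 = 1.52 mg/L.
% saturation = 6.65/8.17 × 100 = 81.4 %.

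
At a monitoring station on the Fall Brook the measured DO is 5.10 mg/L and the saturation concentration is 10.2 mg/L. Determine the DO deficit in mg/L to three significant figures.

D = C_s − C = 10.2 − 5.10 = 5.10 mg/L.

D ≈ 5.10 mg/L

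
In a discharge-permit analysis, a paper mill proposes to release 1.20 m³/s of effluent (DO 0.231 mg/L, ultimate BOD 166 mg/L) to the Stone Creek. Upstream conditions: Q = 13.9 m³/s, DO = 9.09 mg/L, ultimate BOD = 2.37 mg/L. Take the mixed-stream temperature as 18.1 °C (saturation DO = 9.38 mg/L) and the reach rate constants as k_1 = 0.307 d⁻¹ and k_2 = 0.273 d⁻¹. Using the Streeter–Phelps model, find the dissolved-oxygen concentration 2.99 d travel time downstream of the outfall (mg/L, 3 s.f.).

Mixed DO = (13.9×9.09 + 1.20×0.231)/(13.9+1.20) = 126.6/15.10 = 8.386 mg/L.
Mixed L₀ = (13.9×2.37 + 1.20×166)/(15.10) = 232.1/15.10 = 15.37 mg/L.
Initial deficit D₀ = C_s − DO₀ = 9.38 − 8.386 = 0.9940 mg/L.
D(2.99) = [0.307×15.37/(0.273−0.307)](e^(−0.307×2.99) − e^(−0.273×2.99)) + 0.9940 e^(−0.273×2.99)
= -138.8 × (0.3993 − 0.4421) + 0.9940 × 0.4421 = 6.371 mg/L.
DO = 9.38 − 6.371 = 3.009 mg/L.

DO ≈ 3.01 mg/L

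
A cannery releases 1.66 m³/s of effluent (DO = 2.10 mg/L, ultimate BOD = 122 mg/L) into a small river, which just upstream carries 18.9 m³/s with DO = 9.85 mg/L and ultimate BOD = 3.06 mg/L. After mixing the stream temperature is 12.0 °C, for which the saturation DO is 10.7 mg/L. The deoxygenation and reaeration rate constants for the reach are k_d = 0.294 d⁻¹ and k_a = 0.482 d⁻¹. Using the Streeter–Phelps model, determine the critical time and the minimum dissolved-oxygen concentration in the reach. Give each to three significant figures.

Mixed DO = (18.9×9.85 + 1.66×2.10)/(18.9+1.66) = 189.7/20.56 = 9.224 mg/L.
Mixed L₀ = (18.9×3.06 + 1.66×122)/(20.56) = 260.4/20.56 = 12.66 mg/L.
Initial deficit D₀ = C_s − DO₀ = 10.7 − 9.224 = 1.476 mg/L.
t_c = (1/0.1880) ln[(0.482/0.294)(1 − 1.476×0.1880/(0.294×12.66))] = 5.319 × ln(1.517) = 2.218 d.
D_c = (0.294/0.482) × 12.66 × e^(−0.294×2.218) = 0.6100 × 12.66 × 0.5210 = 4.024 mg/L.
Minimum DO = 10.7 − 4.024 = 6.676 mg/L.

t_c ≈ 2.22 d; minimum DO ≈ 6.68 mg/L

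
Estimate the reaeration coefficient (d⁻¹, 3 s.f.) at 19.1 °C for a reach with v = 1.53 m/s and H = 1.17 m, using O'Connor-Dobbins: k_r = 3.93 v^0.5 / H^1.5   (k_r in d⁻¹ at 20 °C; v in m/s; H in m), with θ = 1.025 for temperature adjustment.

k_r(20) = 3.93 × 1.53^0.5 / 1.17^1.5 = 3.93 × 1.237 / 1.266 = 3.841 d⁻¹.
k_r(19.1) = 3.841 × 1.025^(19.1−20) = 3.841 × 0.9780 = 3.757 d⁻¹.

k_r ≈ 3.76 d⁻¹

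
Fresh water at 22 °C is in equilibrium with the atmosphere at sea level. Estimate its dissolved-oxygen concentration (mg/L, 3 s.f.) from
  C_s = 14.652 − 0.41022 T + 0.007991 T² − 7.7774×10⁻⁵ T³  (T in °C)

C_s = 14.652 − 0.41022×22 + 0.007991×22² − 7.7774×10⁻⁵×22³ = 8.667 mg/L.

C_s ≈ 8.67 mg/L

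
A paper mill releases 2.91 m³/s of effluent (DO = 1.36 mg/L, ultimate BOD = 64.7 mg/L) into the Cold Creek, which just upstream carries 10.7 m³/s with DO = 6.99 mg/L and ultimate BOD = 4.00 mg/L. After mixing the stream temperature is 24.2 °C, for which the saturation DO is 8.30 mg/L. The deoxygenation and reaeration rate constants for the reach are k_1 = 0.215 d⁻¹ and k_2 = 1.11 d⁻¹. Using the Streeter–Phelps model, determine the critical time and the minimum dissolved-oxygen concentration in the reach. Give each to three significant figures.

t_c ≈ 0.764 d; minimum DO ≈ 5.51 mg/L

Mixed DO = (10.7×6.99 + 2.91×1.36)/(10.7+2.91) = 78.75/13.61 = 5.786 mg/L.
Mixed L₀ = (10.7×4.00 + 2.91×64.7)/(13.61) = 231.1/13.61 = 16.98 mg/L.
Initial deficit D₀ = C_s − DO₀ = 8.30 − 5.786 = 2.514 mg/L.
t_c = (1/0.8950) ln[(1.11/0.215)(1 − 2.514×0.8950/(0.215×16.98))] = 1.117 × ln(1.981) = 0.7637 d.
D_c = (0.215/1.11) × 16.98 × e^(−0.215×0.7637) = 0.1937 × 16.98 × 0.8486 = 2.791 mg/L.
Minimum DO = 8.30 − 2.791 = 5.509 mg/L.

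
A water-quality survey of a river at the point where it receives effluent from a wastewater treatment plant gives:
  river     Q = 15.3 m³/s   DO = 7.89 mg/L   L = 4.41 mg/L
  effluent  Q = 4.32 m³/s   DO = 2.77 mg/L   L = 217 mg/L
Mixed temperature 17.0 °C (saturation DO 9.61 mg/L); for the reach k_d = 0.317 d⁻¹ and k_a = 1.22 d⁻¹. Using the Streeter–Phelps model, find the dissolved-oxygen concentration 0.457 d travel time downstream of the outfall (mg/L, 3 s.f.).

Mixed DO = (15.3×7.89 + 4.32×2.77)/(15.3+4.32) = 132.7/19.62 = 6.763 mg/L.
Mixed L₀ = (15.3×4.41 + 4.32×217)/(19.62) = 1005/19.62 = 51.22 mg/L.
Initial deficit D₀ = C_s − DO₀ = 9.61 − 6.763 = 2.847 mg/L.
D(0.457) = [0.317×51.22/(1.22−0.317)](e^(−0.317×0.457) − e^(−1.22×0.457)) + 2.847 e^(−1.22×0.457)
= 17.98 × (0.8651 − 0.5726) + 2.847 × 0.5726 = 6.890 mg/L.
DO = 9.61 − 6.890 = 2.720 mg/L.

DO ≈ 2.72 mg/L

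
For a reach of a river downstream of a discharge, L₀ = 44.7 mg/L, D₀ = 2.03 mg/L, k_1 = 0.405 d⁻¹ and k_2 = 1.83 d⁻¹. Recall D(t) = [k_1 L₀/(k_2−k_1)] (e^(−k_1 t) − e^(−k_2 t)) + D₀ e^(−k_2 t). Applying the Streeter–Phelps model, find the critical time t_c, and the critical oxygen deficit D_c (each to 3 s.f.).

t_c = [1/(k_2−k_1)] ln[(k_2/k_1)(1 − D₀(k_2−k_1)/(k_1 L₀))]
= [1/(1.83−0.405)] ln[(1.83/0.405)(1 − 2.03×1.425/(0.405×44.7))]
= (1/1.425) ln[4.519 × 0.8402] = 0.7018 × ln(3.797) = 0.7018 × 1.334 = 0.9362 d.
L(t_c) = L₀ e^(−k_1 t_c) = 44.7 × 0.6844 = 30.59 mg/L, and at the critical point k_2 D_c = k_1 L, so D_c = (0.405/1.83) × 30.59 = 6.771 mg/L.

t_c ≈ 0.936 d; D_c ≈ 6.77 mg/L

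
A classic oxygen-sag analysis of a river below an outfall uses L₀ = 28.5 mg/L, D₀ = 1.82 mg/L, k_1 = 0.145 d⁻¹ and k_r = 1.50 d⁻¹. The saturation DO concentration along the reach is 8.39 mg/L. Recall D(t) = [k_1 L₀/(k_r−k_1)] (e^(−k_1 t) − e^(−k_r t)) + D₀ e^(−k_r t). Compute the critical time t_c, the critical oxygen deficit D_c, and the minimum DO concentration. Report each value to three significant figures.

t_c ≈ 1.05 d; D_c ≈ 2.36 mg/L; min DO ≈ 6.03 mg/L

At the critical point dD/dt = 0, so k_1 L₀ e^(−k_1 t) = k_r D. Substituting D(t) from the Streeter–Phelps equation and solving for t gives
t_c = ln[(k_r/k_1)(1 − D₀(k_r−k_1)/(k_1 L₀))] / (k_r−k_1).
Here k_r−k_1 = 1.355 d⁻¹ and 1 − D₀(k_r−k_1)/(k_1 L₀) = 1 − 1.82×1.355/(0.145×28.5) = 0.4032, so
t_c = ln(10.34 × 0.4032) / 1.355 = 1.428 / 1.355 = 1.054 d.
D_c = (k_1/k_r) L₀ e^(−k_1 t_c) = (0.145/1.50) × 28.5 × e^(−0.145×1.054) = 0.09667 × 28.5 × 0.8583 = 2.365 mg/L.
Minimum DO = C_s − D_c = 8.39 − 2.365 = 6.025 mg/L.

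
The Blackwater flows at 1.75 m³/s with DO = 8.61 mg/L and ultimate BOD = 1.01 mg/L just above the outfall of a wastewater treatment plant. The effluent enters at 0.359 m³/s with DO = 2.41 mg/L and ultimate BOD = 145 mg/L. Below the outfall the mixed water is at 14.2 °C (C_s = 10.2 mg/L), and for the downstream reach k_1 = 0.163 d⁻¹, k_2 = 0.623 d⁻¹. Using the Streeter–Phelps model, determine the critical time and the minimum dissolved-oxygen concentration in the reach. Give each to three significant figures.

Mixed DO = (1.75×8.61 + 0.359×2.41)/(1.75+0.359) = 15.93/2.109 = 7.555 mg/L.
Mixed L₀ = (1.75×1.01 + 0.359×145)/(2.109) = 53.82/2.109 = 25.52 mg/L.
Initial deficit D₀ = C_s − DO₀ = 10.2 − 7.555 = 2.645 mg/L.
t_c = (1/0.4600) ln[(0.623/0.163)(1 − 2.645×0.4600/(0.163×25.52))] = 2.174 × ln(2.704) = 2.162 d.
D_c = (0.163/0.623) × 25.52 × e^(−0.163×2.162) = 0.2616 × 25.52 × 0.7029 = 4.694 mg/L.
Minimum DO = 10.2 − 4.694 = 5.506 mg/L.

t_c ≈ 2.16 d; minimum DO ≈ 5.51 mg/L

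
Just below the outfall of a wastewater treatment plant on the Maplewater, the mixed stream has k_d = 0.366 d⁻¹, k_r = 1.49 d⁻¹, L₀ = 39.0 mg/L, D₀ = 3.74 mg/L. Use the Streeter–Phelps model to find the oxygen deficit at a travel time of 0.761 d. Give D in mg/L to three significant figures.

D ≈ 6.73 mg/L

k_d L₀/(k_r−k_d) = 0.366×39.0/(1.49−0.366) = 14.27/1.124 = 12.70 mg/L.
e^(−k_d t) = e^(−0.366×0.7610) = 0.7569; e^(−k_r t) = e^(−1.49×0.7610) = 0.3218.
D = 12.70 × (0.7569 − 0.3218) + 3.74 × 0.3218 = 5.526 + 1.203 = 6.729 mg/L.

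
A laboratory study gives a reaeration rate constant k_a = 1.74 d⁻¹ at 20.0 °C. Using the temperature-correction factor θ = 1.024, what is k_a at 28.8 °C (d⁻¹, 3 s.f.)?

k_a ≈ 2.14 d⁻¹

k_a(T₂) = k_a(T₁) · θ^(T₂−T₁) = 1.74 × 1.024^(28.8−20.0)
= 1.74 × 1.024^8.80 = 1.74 × 1.232 = 2.144 d⁻¹.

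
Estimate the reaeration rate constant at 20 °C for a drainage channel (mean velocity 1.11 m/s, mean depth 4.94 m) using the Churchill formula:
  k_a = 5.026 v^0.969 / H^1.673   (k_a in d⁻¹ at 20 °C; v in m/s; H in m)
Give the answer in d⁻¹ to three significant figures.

k_a ≈ 0.384 d⁻¹

k_a = 5.026 × 1.11^0.969 / 4.94^1.673 = 5.026 × 1.106 / 14.47 = 0.3842 d⁻¹.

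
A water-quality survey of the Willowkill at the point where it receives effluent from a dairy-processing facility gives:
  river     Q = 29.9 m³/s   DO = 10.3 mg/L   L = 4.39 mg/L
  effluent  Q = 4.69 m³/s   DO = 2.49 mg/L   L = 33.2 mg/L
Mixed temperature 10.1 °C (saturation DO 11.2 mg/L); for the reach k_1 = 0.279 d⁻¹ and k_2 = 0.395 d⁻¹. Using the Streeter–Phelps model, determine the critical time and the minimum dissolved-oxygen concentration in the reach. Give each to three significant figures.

Mixed DO = (29.9×10.3 + 4.69×2.49)/(29.9+4.69) = 319.6/34.59 = 9.241 mg/L.
Mixed L₀ = (29.9×4.39 + 4.69×33.2)/(34.59) = 287.0/34.59 = 8.296 mg/L.
Initial deficit D₀ = C_s − DO₀ = 11.2 − 9.241 = 1.959 mg/L.
t_c = (1/0.1160) ln[(0.395/0.279)(1 − 1.959×0.1160/(0.279×8.296))] = 8.621 × ln(1.277) = 2.106 d.
D_c = (0.279/0.395) × 8.296 × e^(−0.279×2.106) = 0.7063 × 8.296 × 0.5556 = 3.256 mg/L.
Minimum DO = 11.2 − 3.256 = 7.944 mg/L.

t_c ≈ 2.11 d; minimum DO ≈ 7.94 mg/L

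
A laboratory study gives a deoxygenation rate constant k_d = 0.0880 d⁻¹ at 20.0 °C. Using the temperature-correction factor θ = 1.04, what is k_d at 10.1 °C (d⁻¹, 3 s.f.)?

k_d ≈ 0.0597 d⁻¹

k_d(T₂) = k_d(T₁) · θ^(T₂−T₁) = 0.0880 × 1.04^(10.1−20.0)
= 0.0880 × 1.04^-9.90 = 0.0880 × 0.6782 = 0.05968 d⁻¹.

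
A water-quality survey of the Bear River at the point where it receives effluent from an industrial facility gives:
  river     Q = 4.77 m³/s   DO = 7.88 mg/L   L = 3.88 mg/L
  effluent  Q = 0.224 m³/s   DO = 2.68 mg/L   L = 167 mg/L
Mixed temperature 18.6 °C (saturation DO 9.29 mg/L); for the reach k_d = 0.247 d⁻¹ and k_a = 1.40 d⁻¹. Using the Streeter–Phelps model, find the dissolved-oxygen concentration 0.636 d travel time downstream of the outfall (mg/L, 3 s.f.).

DO ≈ 7.55 mg/L

Mixed DO = (4.77×7.88 + 0.224×2.68)/(4.77+0.224) = 38.19/4.994 = 7.647 mg/L.
Mixed L₀ = (4.77×3.88 + 0.224×167)/(4.994) = 55.92/4.994 = 11.20 mg/L.
Initial deficit D₀ = C_s − DO₀ = 9.29 − 7.647 = 1.643 mg/L.
D(0.636) = [0.247×11.20/(1.40−0.247)](e^(−0.247×0.636) − e^(−1.40×0.636)) + 1.643 e^(−1.40×0.636)
= 2.399 × (0.8546 − 0.4105) + 1.643 × 0.4105 = 1.740 mg/L.
DO = 9.29 − 1.740 = 7.550 mg/L.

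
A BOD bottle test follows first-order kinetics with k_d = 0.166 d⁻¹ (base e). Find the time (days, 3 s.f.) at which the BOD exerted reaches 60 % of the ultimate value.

y/L₀ = 1 − e^(−k_d t) = 0.60 ⇒ e^(−k_d t) = 0.400
t = −ln(0.400) / 0.166 = 0.9163 / 0.166 = 5.520 d.

t ≈ 5.52 d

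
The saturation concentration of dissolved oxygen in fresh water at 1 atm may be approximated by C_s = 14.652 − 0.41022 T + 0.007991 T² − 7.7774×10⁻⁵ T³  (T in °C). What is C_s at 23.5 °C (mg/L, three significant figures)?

C_s = 14.652 − 0.41022×23.5 + 0.007991×23.5² − 7.7774×10⁻⁵×23.5³ = 8.416 mg/L.

C_s ≈ 8.42 mg/L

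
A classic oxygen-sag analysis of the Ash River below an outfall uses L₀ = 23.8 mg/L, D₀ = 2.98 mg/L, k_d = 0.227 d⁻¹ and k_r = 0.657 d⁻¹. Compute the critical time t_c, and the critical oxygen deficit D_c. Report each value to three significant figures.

With k_r/k_d = 2.894 and 1 − D₀(k_r−k_d)/(k_d L₀) = 0.7628,
t_c = ln(2.894 × 0.7628) / (0.657 − 0.227) = ln(2.208) / 0.4300 = 0.7920/0.4300 = 1.842 d.
L(t_c) = L₀ e^(−k_d t_c) = 23.8 × 0.6583 = 15.67 mg/L, and at the critical point k_r D_c = k_d L, so D_c = (0.227/0.657) × 15.67 = 5.413 mg/L.

t_c ≈ 1.84 d; D_c ≈ 5.41 mg/L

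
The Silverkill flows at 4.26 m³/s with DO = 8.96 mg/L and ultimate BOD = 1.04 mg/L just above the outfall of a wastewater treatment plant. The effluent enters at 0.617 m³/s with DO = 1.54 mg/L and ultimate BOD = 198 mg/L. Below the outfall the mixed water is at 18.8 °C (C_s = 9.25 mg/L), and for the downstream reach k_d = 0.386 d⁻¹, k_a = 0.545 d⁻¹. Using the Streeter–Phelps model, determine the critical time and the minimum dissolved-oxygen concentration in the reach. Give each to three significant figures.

t_c ≈ 2.05 d; minimum DO ≈ 0.903 mg/L

Mixed DO = (4.26×8.96 + 0.617×1.54)/(4.26+0.617) = 39.12/4.877 = 8.021 mg/L.
Mixed L₀ = (4.26×1.04 + 0.617×198)/(4.877) = 126.6/4.877 = 25.96 mg/L.
Initial deficit D₀ = C_s − DO₀ = 9.25 − 8.021 = 1.229 mg/L.
t_c = (1/0.1590) ln[(0.545/0.386)(1 − 1.229×0.1590/(0.386×25.96))] = 6.289 × ln(1.384) = 2.046 d.
D_c = (0.386/0.545) × 25.96 × e^(−0.386×2.046) = 0.7083 × 25.96 × 0.4540 = 8.347 mg/L.
Minimum DO = 9.25 − 8.347 = 0.9030 mg/L.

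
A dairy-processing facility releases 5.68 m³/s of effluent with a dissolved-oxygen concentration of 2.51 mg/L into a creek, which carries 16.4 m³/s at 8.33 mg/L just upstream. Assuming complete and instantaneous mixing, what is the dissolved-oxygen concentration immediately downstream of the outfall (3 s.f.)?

Flow-weighted mixing: C = (Q_r C_r + Q_w C_w)/(Q_r + Q_w)
= (16.4×8.33 + 5.68×2.51)/(16.4 + 5.68) = 150.9/22.08 = 6.833 mg/L.

6.83 mg/L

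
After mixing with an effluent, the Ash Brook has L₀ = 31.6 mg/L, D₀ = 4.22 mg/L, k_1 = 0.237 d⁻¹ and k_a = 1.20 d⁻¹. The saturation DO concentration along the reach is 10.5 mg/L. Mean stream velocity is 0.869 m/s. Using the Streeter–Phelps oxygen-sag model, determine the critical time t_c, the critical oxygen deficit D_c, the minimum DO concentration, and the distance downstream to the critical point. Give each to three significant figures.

t_c = [1/(k_a−k_1)] ln[(k_a/k_1)(1 − D₀(k_a−k_1)/(k_1 L₀))]
= [1/(1.20−0.237)] ln[(1.20/0.237)(1 − 4.22×0.9630/(0.237×31.6))]
= (1/0.9630) ln[5.063 × 0.4574] = 1.038 × ln(2.316) = 1.038 × 0.8398 = 0.8720 d.
D_c = (k_1/k_a) L₀ e^(−k_1 t_c) = (0.237/1.20) × 31.6 × e^(−0.237×0.8720) = 0.1975 × 31.6 × 0.8133 = 5.076 mg/L.
Minimum DO = C_s − D_c = 10.5 − 5.076 = 5.424 mg/L.
x_c = v t_c = 0.869 m/s × 0.8720 d × 86400 s/d = 65470 m ≈ 65.5 km.

t_c ≈ 0.872 d; D_c ≈ 5.08 mg/L; min DO ≈ 5.42 mg/L; x_c ≈ 65.5 km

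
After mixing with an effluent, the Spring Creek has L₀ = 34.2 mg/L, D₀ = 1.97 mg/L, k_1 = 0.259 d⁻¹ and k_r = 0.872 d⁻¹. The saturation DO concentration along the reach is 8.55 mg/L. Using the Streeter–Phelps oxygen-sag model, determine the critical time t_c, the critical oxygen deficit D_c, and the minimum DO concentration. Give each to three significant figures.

t_c ≈ 1.74 d; D_c ≈ 6.47 mg/L; min DO ≈ 2.08 mg/L

t_c = [1/(k_r−k_1)] ln[(k_r/k_1)(1 − D₀(k_r−k_1)/(k_1 L₀))]
= [1/(0.872−0.259)] ln[(0.872/0.259)(1 − 1.97×0.6130/(0.259×34.2))]
= (1/0.6130) ln[3.367 × 0.8637] = 1.631 × ln(2.908) = 1.631 × 1.067 = 1.741 d.
L(t_c) = L₀ e^(−k_1 t_c) = 34.2 × 0.6370 = 21.79 mg/L, and at the critical point k_r D_c = k_1 L, so D_c = (0.259/0.872) × 21.79 = 6.471 mg/L.
Minimum DO = C_s − D_c = 8.55 − 6.471 = 2.079 mg/L.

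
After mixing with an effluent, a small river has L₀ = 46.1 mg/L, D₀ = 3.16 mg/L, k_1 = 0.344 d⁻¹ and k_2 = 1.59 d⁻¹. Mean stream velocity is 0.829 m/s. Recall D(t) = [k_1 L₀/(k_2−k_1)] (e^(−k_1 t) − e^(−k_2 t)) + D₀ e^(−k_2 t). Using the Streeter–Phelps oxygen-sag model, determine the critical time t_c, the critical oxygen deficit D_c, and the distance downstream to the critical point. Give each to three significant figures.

t_c ≈ 1.00 d; D_c ≈ 7.07 mg/L; x_c ≈ 71.6 km

t_c = [1/(k_2−k_1)] ln[(k_2/k_1)(1 − D₀(k_2−k_1)/(k_1 L₀))]
= [1/(1.59−0.344)] ln[(1.59/0.344)(1 − 3.16×1.246/(0.344×46.1))]
= (1/1.246) ln[4.622 × 0.7517] = 0.8026 × ln(3.475) = 0.8026 × 1.245 = 0.9996 d.
L(t_c) = L₀ e^(−k_1 t_c) = 46.1 × 0.7090 = 32.69 mg/L, and at the critical point k_2 D_c = k_1 L, so D_c = (0.344/1.59) × 32.69 = 7.072 mg/L.
x_c = v t_c = 0.829 m/s × 0.9996 d × 86400 s/d = 71590 m ≈ 71.6 km.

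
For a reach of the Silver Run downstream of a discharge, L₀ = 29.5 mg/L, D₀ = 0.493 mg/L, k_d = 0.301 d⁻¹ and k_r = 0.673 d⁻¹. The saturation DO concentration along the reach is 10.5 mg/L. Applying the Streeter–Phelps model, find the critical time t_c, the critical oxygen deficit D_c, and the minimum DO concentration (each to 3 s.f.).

t_c ≈ 2.11 d; D_c ≈ 7.00 mg/L; min DO ≈ 3.50 mg/L

At the critical point dD/dt = 0, so k_d L₀ e^(−k_d t) = k_r D. Substituting D(t) from the Streeter–Phelps equation and solving for t gives
t_c = ln[(k_r/k_d)(1 − D₀(k_r−k_d)/(k_d L₀))] / (k_r−k_d).
Here k_r−k_d = 0.3720 d⁻¹ and 1 − D₀(k_r−k_d)/(k_d L₀) = 1 − 0.493×0.3720/(0.301×29.5) = 0.9793, so
t_c = ln(2.236 × 0.9793) / 0.3720 = 0.7838 / 0.3720 = 2.107 d.
L(t_c) = L₀ e^(−k_d t_c) = 29.5 × 0.5304 = 15.65 mg/L, and at the critical point k_r D_c = k_d L, so D_c = (0.301/0.673) × 15.65 = 6.998 mg/L.
Minimum DO = C_s − D_c = 10.5 − 6.998 = 3.502 mg/L.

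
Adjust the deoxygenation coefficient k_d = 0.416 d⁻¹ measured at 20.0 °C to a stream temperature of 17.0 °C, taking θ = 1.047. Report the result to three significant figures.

k_d ≈ 0.362 d⁻¹

k_d(T₂) = k_d(T₁) · θ^(T₂−T₁) = 0.416 × 1.047^(17.0−20.0)
= 0.416 × 1.047^-3.00 = 0.416 × 0.8713 = 0.3625 d⁻¹.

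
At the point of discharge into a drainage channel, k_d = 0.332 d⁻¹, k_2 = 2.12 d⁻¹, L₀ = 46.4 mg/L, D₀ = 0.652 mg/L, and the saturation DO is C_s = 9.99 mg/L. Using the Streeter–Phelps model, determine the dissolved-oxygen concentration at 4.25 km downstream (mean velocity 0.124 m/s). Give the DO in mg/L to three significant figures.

DO ≈ 5.87 mg/L

Travel time t = x/v = 4.25 km / (0.124 m/s) = 4250 m / 0.124 m/s = 34270 s = 0.3967 d.
k_d L₀/(k_2−k_d) = 0.332×46.4/(2.12−0.332) = 15.40/1.788 = 8.616 mg/L.
e^(−k_d t) = e^(−0.332×0.3967) = 0.8766; e^(−k_2 t) = e^(−2.12×0.3967) = 0.4313.
D = 8.616 × (0.8766 − 0.4313) + 0.652 × 0.4313 = 3.837 + 0.2812 = 4.118 mg/L.
DO = C_s − D = 9.99 − 4.118 = 5.872 mg/L.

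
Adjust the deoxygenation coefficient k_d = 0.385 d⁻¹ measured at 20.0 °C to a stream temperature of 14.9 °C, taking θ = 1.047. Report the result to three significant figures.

k_d ≈ 0.305 d⁻¹

k_d(T₂) = k_d(T₁) · θ^(T₂−T₁) = 0.385 × 1.047^(14.9−20.0)
= 0.385 × 1.047^-5.10 = 0.385 × 0.7912 = 0.3046 d⁻¹.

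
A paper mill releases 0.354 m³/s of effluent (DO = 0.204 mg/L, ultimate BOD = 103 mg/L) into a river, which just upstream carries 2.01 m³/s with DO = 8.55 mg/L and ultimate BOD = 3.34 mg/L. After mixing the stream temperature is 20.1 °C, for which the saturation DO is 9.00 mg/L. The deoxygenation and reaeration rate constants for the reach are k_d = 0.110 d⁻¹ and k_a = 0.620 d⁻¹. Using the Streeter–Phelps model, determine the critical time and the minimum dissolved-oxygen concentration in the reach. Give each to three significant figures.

Mixed DO = (2.01×8.55 + 0.354×0.204)/(2.01+0.354) = 17.26/2.364 = 7.300 mg/L.
Mixed L₀ = (2.01×3.34 + 0.354×103)/(2.364) = 43.18/2.364 = 18.26 mg/L.
Initial deficit D₀ = C_s − DO₀ = 9.00 − 7.300 = 1.700 mg/L.
t_c = (1/0.5100) ln[(0.620/0.110)(1 − 1.700×0.5100/(0.110×18.26))] = 1.961 × ln(3.204) = 2.283 d.
D_c = (0.110/0.620) × 18.26 × e^(−0.110×2.283) = 0.1774 × 18.26 × 0.7779 = 2.521 mg/L.
Minimum DO = 9.00 − 2.521 = 6.479 mg/L.

t_c ≈ 2.28 d; minimum DO ≈ 6.48 mg/L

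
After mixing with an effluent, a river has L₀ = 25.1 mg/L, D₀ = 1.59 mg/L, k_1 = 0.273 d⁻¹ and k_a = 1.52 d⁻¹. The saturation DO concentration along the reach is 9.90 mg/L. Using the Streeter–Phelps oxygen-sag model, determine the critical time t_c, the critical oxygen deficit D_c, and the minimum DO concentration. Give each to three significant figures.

With k_a/k_1 = 5.568 and 1 − D₀(k_a−k_1)/(k_1 L₀) = 0.7106,
t_c = ln(5.568 × 0.7106) / (1.52 − 0.273) = ln(3.957) / 1.247 = 1.375/1.247 = 1.103 d.
L(t_c) = L₀ e^(−k_1 t_c) = 25.1 × 0.7400 = 18.57 mg/L, and at the critical point k_a D_c = k_1 L, so D_c = (0.273/1.52) × 18.57 = 3.336 mg/L.
Minimum DO = C_s − D_c = 9.90 − 3.336 = 6.564 mg/L.

t_c ≈ 1.10 d; D_c ≈ 3.34 mg/L; min DO ≈ 6.56 mg/L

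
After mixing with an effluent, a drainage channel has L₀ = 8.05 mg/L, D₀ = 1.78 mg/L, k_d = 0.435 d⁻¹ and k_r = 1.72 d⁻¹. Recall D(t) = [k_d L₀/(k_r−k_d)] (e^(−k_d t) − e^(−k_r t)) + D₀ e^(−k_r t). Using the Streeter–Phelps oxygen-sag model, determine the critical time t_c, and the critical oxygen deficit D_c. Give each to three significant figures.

t_c ≈ 0.246 d; D_c ≈ 1.83 mg/L

t_c = [1/(k_r−k_d)] ln[(k_r/k_d)(1 − D₀(k_r−k_d)/(k_d L₀))]
= [1/(1.72−0.435)] ln[(1.72/0.435)(1 − 1.78×1.285/(0.435×8.05))]
= (1/1.285) ln[3.954 × 0.3468] = 0.7782 × ln(1.371) = 0.7782 × 0.3158 = 0.2457 d.
L(t_c) = L₀ e^(−k_d t_c) = 8.05 × 0.8986 = 7.234 mg/L, and at the critical point k_r D_c = k_d L, so D_c = (0.435/1.72) × 7.234 = 1.830 mg/L.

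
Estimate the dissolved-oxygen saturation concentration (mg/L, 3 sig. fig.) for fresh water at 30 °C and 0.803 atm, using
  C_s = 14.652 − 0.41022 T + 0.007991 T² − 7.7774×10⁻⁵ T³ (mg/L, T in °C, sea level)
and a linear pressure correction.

At sea level: C_s = 14.652 − 0.41022×30 + 0.007991×30² − 7.7774×10⁻⁵×30³ = 7.437 mg/L.
Pressure correction: C_s' = 7.437 × 0.803 = 5.972 mg/L.

C_s ≈ 5.97 mg/L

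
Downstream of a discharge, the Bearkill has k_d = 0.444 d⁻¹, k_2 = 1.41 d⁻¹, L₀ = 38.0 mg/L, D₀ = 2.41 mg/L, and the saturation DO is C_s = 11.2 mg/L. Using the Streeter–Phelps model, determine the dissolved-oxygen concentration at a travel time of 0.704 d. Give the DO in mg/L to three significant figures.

DO ≈ 4.00 mg/L

k_d L₀/(k_2−k_d) = 0.444×38.0/(1.41−0.444) = 16.87/0.9660 = 17.47 mg/L.
e^(−k_d t) = e^(−0.444×0.7040) = 0.7316; e^(−k_2 t) = e^(−1.41×0.7040) = 0.3706.
D = 17.47 × (0.7316 − 0.3706) + 2.41 × 0.3706 = 6.305 + 0.8931 = 7.198 mg/L.
DO = C_s − D = 11.2 − 7.198 = 4.002 mg/L.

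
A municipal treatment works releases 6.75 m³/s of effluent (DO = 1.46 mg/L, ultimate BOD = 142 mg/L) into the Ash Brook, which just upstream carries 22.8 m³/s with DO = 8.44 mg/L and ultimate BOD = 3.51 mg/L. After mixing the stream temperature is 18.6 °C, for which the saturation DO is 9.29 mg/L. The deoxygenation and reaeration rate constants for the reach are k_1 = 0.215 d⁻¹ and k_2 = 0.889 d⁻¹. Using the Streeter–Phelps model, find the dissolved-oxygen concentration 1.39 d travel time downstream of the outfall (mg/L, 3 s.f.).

Mixed DO = (22.8×8.44 + 6.75×1.46)/(22.8+6.75) = 202.3/29.55 = 6.846 mg/L.
Mixed L₀ = (22.8×3.51 + 6.75×142)/(29.55) = 1039/29.55 = 35.14 mg/L.
Initial deficit D₀ = C_s − DO₀ = 9.29 − 6.846 = 2.444 mg/L.
D(1.39) = [0.215×35.14/(0.889−0.215)](e^(−0.215×1.39) − e^(−0.889×1.39)) + 2.444 e^(−0.889×1.39)
= 11.21 × (0.7417 − 0.2906) + 2.444 × 0.2906 = 5.767 mg/L.
DO = 9.29 − 5.767 = 3.523 mg/L.

DO ≈ 3.52 mg/L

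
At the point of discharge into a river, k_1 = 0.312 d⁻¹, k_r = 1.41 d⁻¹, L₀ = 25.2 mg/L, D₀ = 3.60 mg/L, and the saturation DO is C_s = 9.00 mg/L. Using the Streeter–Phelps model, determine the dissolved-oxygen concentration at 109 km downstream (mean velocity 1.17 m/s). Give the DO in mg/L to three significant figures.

DO ≈ 4.66 mg/L

Travel time t = x/v = 109 km / (1.17 m/s) = 109000 m / 1.17 m/s = 93160 s = 1.078 d.
k_1 L₀/(k_r−k_1) = 0.312×25.2/(1.41−0.312) = 7.862/1.098 = 7.161 mg/L.
e^(−k_1 t) = e^(−0.312×1.078) = 0.7143; e^(−k_r t) = e^(−1.41×1.078) = 0.2186.
D = 7.161 × (0.7143 − 0.2186) + 3.60 × 0.2186 = 3.549 + 0.7871 = 4.337 mg/L.
DO = C_s − D = 9.00 − 4.337 = 4.663 mg/L.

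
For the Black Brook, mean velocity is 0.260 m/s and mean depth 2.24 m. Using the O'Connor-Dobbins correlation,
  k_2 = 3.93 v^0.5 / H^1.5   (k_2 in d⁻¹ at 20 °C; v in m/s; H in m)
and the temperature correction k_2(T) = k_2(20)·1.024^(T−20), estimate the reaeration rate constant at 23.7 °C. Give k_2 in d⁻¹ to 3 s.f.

k_2 ≈ 0.653 d⁻¹

k_2(20) = 3.93 × 0.260^0.5 / 2.24^1.5 = 3.93 × 0.5099 / 3.353 = 0.5977 d⁻¹.
k_2(23.7) = 0.5977 × 1.024^(23.7−20) = 0.5977 × 1.092 = 0.6526 d⁻¹.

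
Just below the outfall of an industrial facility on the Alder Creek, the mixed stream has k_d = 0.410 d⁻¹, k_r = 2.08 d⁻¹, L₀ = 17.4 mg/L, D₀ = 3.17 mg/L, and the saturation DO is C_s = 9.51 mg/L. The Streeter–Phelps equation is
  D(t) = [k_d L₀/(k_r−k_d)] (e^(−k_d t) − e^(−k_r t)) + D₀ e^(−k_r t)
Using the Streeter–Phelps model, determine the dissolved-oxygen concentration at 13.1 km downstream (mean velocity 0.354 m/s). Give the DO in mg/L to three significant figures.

Travel time t = x/v = 13.1 km / (0.354 m/s) = 13100 m / 0.354 m/s = 37010 s = 0.4283 d.
k_d L₀/(k_r−k_d) = 0.410×17.4/(2.08−0.410) = 7.134/1.670 = 4.272 mg/L.
e^(−k_d t) = e^(−0.410×0.4283) = 0.8389; e^(−k_r t) = e^(−2.08×0.4283) = 0.4103.
D = 4.272 × (0.8389 − 0.4103) + 3.17 × 0.4103 = 1.831 + 1.301 = 3.132 mg/L.
DO = C_s − D = 9.51 − 3.132 = 6.378 mg/L.

DO ≈ 6.38 mg/L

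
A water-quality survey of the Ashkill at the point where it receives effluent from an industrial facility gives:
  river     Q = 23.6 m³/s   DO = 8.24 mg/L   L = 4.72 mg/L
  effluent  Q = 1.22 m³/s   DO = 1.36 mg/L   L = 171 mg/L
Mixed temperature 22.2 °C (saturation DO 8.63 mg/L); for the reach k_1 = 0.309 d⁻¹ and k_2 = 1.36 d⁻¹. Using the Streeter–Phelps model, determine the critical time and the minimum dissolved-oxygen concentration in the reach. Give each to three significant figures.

t_c ≈ 1.21 d; minimum DO ≈ 6.61 mg/L

Mixed DO = (23.6×8.24 + 1.22×1.36)/(23.6+1.22) = 196.1/24.82 = 7.902 mg/L.
Mixed L₀ = (23.6×4.72 + 1.22×171)/(24.82) = 320.0/24.82 = 12.89 mg/L.
Initial deficit D₀ = C_s − DO₀ = 8.63 − 7.902 = 0.7282 mg/L.
t_c = (1/1.051) ln[(1.36/0.309)(1 − 0.7282×1.051/(0.309×12.89))] = 0.9515 × ln(3.556) = 1.207 d.
D_c = (0.309/1.36) × 12.89 × e^(−0.309×1.207) = 0.2272 × 12.89 × 0.6887 = 2.017 mg/L.
Minimum DO = 8.63 − 2.017 = 6.613 mg/L.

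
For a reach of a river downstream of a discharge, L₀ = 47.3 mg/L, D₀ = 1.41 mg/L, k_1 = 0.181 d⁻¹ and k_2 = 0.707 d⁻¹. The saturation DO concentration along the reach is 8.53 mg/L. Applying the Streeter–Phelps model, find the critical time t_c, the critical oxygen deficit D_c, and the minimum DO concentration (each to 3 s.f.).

t_c ≈ 2.42 d; D_c ≈ 7.82 mg/L; min DO ≈ 0.713 mg/L

At the critical point dD/dt = 0, so k_1 L₀ e^(−k_1 t) = k_2 D. Substituting D(t) from the Streeter–Phelps equation and solving for t gives
t_c = ln[(k_2/k_1)(1 − D₀(k_2−k_1)/(k_1 L₀))] / (k_2−k_1).
Here k_2−k_1 = 0.5260 d⁻¹ and 1 − D₀(k_2−k_1)/(k_1 L₀) = 1 − 1.41×0.5260/(0.181×47.3) = 0.9134, so
t_c = ln(3.906 × 0.9134) / 0.5260 = 1.272 / 0.5260 = 2.418 d.
L(t_c) = L₀ e^(−k_1 t_c) = 47.3 × 0.6455 = 30.53 mg/L, and at the critical point k_2 D_c = k_1 L, so D_c = (0.181/0.707) × 30.53 = 7.817 mg/L.
Minimum DO = C_s − D_c = 8.53 − 7.817 = 0.7130 mg/L.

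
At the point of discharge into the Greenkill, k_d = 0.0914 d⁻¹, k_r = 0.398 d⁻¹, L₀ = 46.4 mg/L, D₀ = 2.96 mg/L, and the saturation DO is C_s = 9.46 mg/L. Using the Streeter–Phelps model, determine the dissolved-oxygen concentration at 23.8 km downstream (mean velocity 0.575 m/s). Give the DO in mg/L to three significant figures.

DO ≈ 5.21 mg/L

Travel time t = x/v = 23.8 km / (0.575 m/s) = 23800 m / 0.575 m/s = 41390 s = 0.4791 d.
k_d L₀/(k_r−k_d) = 0.0914×46.4/(0.398−0.0914) = 4.241/0.3066 = 13.83 mg/L.
e^(−k_d t) = e^(−0.0914×0.4791) = 0.9572; e^(−k_r t) = e^(−0.398×0.4791) = 0.8264.
D = 13.83 × (0.9572 − 0.8264) + 2.96 × 0.8264 = 1.809 + 2.446 = 4.255 mg/L.
DO = C_s − D = 9.46 − 4.255 = 5.205 mg/L.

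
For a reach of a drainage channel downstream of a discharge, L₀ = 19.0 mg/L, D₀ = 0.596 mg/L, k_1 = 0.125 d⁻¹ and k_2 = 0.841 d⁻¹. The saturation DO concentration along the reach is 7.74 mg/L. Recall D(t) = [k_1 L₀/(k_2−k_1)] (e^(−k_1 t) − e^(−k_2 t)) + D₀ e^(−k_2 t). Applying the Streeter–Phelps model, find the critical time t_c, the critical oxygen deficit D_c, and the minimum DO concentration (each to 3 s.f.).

At the critical point dD/dt = 0, so k_1 L₀ e^(−k_1 t) = k_2 D. Substituting D(t) from the Streeter–Phelps equation and solving for t gives
t_c = ln[(k_2/k_1)(1 − D₀(k_2−k_1)/(k_1 L₀))] / (k_2−k_1).
Here k_2−k_1 = 0.7160 d⁻¹ and 1 − D₀(k_2−k_1)/(k_1 L₀) = 1 − 0.596×0.7160/(0.125×19.0) = 0.8203, so
t_c = ln(6.728 × 0.8203) / 0.7160 = 1.708 / 0.7160 = 2.386 d.
D_c = (k_1/k_2) L₀ e^(−k_1 t_c) = (0.125/0.841) × 19.0 × e^(−0.125×2.386) = 0.1486 × 19.0 × 0.7421 = 2.096 mg/L.
Minimum DO = C_s − D_c = 7.74 − 2.096 = 5.644 mg/L.

t_c ≈ 2.39 d; D_c ≈ 2.10 mg/L; min DO ≈ 5.64 mg/L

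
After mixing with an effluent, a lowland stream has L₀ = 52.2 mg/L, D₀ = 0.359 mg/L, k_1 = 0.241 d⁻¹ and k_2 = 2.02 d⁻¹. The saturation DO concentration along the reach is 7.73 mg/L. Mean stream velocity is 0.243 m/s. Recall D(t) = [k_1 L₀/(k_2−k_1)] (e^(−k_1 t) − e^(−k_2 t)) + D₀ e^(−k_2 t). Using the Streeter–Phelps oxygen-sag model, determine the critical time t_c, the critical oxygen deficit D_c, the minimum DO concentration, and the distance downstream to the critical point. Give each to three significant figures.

At the critical point dD/dt = 0, so k_1 L₀ e^(−k_1 t) = k_2 D. Substituting D(t) from the Streeter–Phelps equation and solving for t gives
t_c = ln[(k_2/k_1)(1 − D₀(k_2−k_1)/(k_1 L₀))] / (k_2−k_1).
Here k_2−k_1 = 1.779 d⁻¹ and 1 − D₀(k_2−k_1)/(k_1 L₀) = 1 − 0.359×1.779/(0.241×52.2) = 0.9492, so
t_c = ln(8.382 × 0.9492) / 1.779 = 2.074 / 1.779 = 1.166 d.
D_c = (k_1/k_2) L₀ e^(−k_1 t_c) = (0.241/2.02) × 52.2 × e^(−0.241×1.166) = 0.1193 × 52.2 × 0.7551 = 4.702 mg/L.
Minimum DO = C_s − D_c = 7.73 − 4.702 = 3.028 mg/L.
x_c = v t_c = 0.243 m/s × 1.166 d × 86400 s/d = 24480 m ≈ 24.5 km.

t_c ≈ 1.17 d; D_c ≈ 4.70 mg/L; min DO ≈ 3.03 mg/L; x_c ≈ 24.5 km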